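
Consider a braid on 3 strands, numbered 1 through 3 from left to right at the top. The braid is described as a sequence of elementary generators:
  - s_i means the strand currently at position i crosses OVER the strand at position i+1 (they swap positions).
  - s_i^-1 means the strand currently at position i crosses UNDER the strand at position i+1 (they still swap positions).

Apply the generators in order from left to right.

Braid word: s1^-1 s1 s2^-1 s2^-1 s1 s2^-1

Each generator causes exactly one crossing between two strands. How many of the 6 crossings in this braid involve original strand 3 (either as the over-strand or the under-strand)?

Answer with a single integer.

Answer: 3

Derivation:
Gen 1: crossing 1x2. Involves strand 3? no. Count so far: 0
Gen 2: crossing 2x1. Involves strand 3? no. Count so far: 0
Gen 3: crossing 2x3. Involves strand 3? yes. Count so far: 1
Gen 4: crossing 3x2. Involves strand 3? yes. Count so far: 2
Gen 5: crossing 1x2. Involves strand 3? no. Count so far: 2
Gen 6: crossing 1x3. Involves strand 3? yes. Count so far: 3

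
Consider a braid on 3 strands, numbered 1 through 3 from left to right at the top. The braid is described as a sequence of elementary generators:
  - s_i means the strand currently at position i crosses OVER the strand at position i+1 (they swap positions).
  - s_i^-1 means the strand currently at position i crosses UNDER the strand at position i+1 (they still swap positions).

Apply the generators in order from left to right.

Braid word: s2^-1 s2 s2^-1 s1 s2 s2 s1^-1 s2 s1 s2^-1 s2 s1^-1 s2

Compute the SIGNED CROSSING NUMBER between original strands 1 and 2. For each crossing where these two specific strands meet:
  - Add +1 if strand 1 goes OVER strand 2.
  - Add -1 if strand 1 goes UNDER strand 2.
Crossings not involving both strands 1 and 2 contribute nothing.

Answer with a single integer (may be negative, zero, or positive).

Answer: 2

Derivation:
Gen 1: crossing 2x3. Both 1&2? no. Sum: 0
Gen 2: crossing 3x2. Both 1&2? no. Sum: 0
Gen 3: crossing 2x3. Both 1&2? no. Sum: 0
Gen 4: crossing 1x3. Both 1&2? no. Sum: 0
Gen 5: 1 over 2. Both 1&2? yes. Contrib: +1. Sum: 1
Gen 6: 2 over 1. Both 1&2? yes. Contrib: -1. Sum: 0
Gen 7: crossing 3x1. Both 1&2? no. Sum: 0
Gen 8: crossing 3x2. Both 1&2? no. Sum: 0
Gen 9: 1 over 2. Both 1&2? yes. Contrib: +1. Sum: 1
Gen 10: crossing 1x3. Both 1&2? no. Sum: 1
Gen 11: crossing 3x1. Both 1&2? no. Sum: 1
Gen 12: 2 under 1. Both 1&2? yes. Contrib: +1. Sum: 2
Gen 13: crossing 2x3. Both 1&2? no. Sum: 2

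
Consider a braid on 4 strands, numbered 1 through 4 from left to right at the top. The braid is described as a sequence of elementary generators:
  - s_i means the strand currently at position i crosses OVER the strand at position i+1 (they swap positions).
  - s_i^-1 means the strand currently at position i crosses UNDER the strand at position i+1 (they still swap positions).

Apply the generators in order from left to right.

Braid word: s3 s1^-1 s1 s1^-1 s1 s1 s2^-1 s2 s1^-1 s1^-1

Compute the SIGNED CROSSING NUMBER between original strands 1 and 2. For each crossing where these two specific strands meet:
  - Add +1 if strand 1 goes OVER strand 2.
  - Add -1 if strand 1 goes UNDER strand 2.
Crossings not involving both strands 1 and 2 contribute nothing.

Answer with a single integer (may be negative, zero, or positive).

Gen 1: crossing 3x4. Both 1&2? no. Sum: 0
Gen 2: 1 under 2. Both 1&2? yes. Contrib: -1. Sum: -1
Gen 3: 2 over 1. Both 1&2? yes. Contrib: -1. Sum: -2
Gen 4: 1 under 2. Both 1&2? yes. Contrib: -1. Sum: -3
Gen 5: 2 over 1. Both 1&2? yes. Contrib: -1. Sum: -4
Gen 6: 1 over 2. Both 1&2? yes. Contrib: +1. Sum: -3
Gen 7: crossing 1x4. Both 1&2? no. Sum: -3
Gen 8: crossing 4x1. Both 1&2? no. Sum: -3
Gen 9: 2 under 1. Both 1&2? yes. Contrib: +1. Sum: -2
Gen 10: 1 under 2. Both 1&2? yes. Contrib: -1. Sum: -3

Answer: -3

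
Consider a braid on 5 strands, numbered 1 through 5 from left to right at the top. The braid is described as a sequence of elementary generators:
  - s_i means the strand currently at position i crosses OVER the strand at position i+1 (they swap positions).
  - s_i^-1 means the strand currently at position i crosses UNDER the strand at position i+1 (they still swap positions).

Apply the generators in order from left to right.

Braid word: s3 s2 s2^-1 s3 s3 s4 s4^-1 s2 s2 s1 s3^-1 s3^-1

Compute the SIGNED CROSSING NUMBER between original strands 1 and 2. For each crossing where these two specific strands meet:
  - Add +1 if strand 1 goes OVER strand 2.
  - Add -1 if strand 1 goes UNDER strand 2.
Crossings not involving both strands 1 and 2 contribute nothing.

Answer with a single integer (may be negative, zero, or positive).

Answer: 1

Derivation:
Gen 1: crossing 3x4. Both 1&2? no. Sum: 0
Gen 2: crossing 2x4. Both 1&2? no. Sum: 0
Gen 3: crossing 4x2. Both 1&2? no. Sum: 0
Gen 4: crossing 4x3. Both 1&2? no. Sum: 0
Gen 5: crossing 3x4. Both 1&2? no. Sum: 0
Gen 6: crossing 3x5. Both 1&2? no. Sum: 0
Gen 7: crossing 5x3. Both 1&2? no. Sum: 0
Gen 8: crossing 2x4. Both 1&2? no. Sum: 0
Gen 9: crossing 4x2. Both 1&2? no. Sum: 0
Gen 10: 1 over 2. Both 1&2? yes. Contrib: +1. Sum: 1
Gen 11: crossing 4x3. Both 1&2? no. Sum: 1
Gen 12: crossing 3x4. Both 1&2? no. Sum: 1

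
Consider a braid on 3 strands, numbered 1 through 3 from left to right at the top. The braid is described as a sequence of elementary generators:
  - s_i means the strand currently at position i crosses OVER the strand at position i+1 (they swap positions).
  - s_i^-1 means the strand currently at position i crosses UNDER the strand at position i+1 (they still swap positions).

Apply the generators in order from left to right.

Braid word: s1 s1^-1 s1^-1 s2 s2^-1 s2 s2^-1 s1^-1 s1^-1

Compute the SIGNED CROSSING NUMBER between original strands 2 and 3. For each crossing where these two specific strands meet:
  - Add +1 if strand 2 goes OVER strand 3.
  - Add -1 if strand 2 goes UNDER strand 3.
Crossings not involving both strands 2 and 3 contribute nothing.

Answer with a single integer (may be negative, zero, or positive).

Gen 1: crossing 1x2. Both 2&3? no. Sum: 0
Gen 2: crossing 2x1. Both 2&3? no. Sum: 0
Gen 3: crossing 1x2. Both 2&3? no. Sum: 0
Gen 4: crossing 1x3. Both 2&3? no. Sum: 0
Gen 5: crossing 3x1. Both 2&3? no. Sum: 0
Gen 6: crossing 1x3. Both 2&3? no. Sum: 0
Gen 7: crossing 3x1. Both 2&3? no. Sum: 0
Gen 8: crossing 2x1. Both 2&3? no. Sum: 0
Gen 9: crossing 1x2. Both 2&3? no. Sum: 0

Answer: 0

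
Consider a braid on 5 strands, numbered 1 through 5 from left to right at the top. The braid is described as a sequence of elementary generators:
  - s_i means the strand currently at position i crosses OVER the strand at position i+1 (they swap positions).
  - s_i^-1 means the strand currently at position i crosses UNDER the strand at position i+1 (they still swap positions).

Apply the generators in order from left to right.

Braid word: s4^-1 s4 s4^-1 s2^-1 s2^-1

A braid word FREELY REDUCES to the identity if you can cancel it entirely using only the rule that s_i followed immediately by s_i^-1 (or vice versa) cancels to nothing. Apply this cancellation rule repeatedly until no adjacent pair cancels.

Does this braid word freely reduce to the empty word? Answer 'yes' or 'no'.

Answer: no

Derivation:
Gen 1 (s4^-1): push. Stack: [s4^-1]
Gen 2 (s4): cancels prior s4^-1. Stack: []
Gen 3 (s4^-1): push. Stack: [s4^-1]
Gen 4 (s2^-1): push. Stack: [s4^-1 s2^-1]
Gen 5 (s2^-1): push. Stack: [s4^-1 s2^-1 s2^-1]
Reduced word: s4^-1 s2^-1 s2^-1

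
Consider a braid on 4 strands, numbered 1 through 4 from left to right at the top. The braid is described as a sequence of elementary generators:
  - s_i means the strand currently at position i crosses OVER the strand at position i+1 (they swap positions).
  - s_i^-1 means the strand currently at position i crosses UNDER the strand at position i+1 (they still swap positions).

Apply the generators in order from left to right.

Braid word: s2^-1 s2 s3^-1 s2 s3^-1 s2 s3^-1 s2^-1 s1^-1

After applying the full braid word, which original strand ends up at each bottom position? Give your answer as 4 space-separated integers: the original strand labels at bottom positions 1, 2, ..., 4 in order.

Answer: 2 1 3 4

Derivation:
Gen 1 (s2^-1): strand 2 crosses under strand 3. Perm now: [1 3 2 4]
Gen 2 (s2): strand 3 crosses over strand 2. Perm now: [1 2 3 4]
Gen 3 (s3^-1): strand 3 crosses under strand 4. Perm now: [1 2 4 3]
Gen 4 (s2): strand 2 crosses over strand 4. Perm now: [1 4 2 3]
Gen 5 (s3^-1): strand 2 crosses under strand 3. Perm now: [1 4 3 2]
Gen 6 (s2): strand 4 crosses over strand 3. Perm now: [1 3 4 2]
Gen 7 (s3^-1): strand 4 crosses under strand 2. Perm now: [1 3 2 4]
Gen 8 (s2^-1): strand 3 crosses under strand 2. Perm now: [1 2 3 4]
Gen 9 (s1^-1): strand 1 crosses under strand 2. Perm now: [2 1 3 4]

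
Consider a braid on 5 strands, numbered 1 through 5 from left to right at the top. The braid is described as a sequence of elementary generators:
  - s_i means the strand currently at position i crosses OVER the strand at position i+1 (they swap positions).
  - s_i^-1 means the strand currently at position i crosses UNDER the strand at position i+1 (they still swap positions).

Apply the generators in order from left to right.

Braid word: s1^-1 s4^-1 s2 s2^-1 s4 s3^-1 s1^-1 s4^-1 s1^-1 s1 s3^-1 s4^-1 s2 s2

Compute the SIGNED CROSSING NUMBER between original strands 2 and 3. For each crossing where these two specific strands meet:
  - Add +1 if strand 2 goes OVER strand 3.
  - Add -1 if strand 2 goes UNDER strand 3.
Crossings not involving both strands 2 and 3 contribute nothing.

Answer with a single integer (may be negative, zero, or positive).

Answer: 0

Derivation:
Gen 1: crossing 1x2. Both 2&3? no. Sum: 0
Gen 2: crossing 4x5. Both 2&3? no. Sum: 0
Gen 3: crossing 1x3. Both 2&3? no. Sum: 0
Gen 4: crossing 3x1. Both 2&3? no. Sum: 0
Gen 5: crossing 5x4. Both 2&3? no. Sum: 0
Gen 6: crossing 3x4. Both 2&3? no. Sum: 0
Gen 7: crossing 2x1. Both 2&3? no. Sum: 0
Gen 8: crossing 3x5. Both 2&3? no. Sum: 0
Gen 9: crossing 1x2. Both 2&3? no. Sum: 0
Gen 10: crossing 2x1. Both 2&3? no. Sum: 0
Gen 11: crossing 4x5. Both 2&3? no. Sum: 0
Gen 12: crossing 4x3. Both 2&3? no. Sum: 0
Gen 13: crossing 2x5. Both 2&3? no. Sum: 0
Gen 14: crossing 5x2. Both 2&3? no. Sum: 0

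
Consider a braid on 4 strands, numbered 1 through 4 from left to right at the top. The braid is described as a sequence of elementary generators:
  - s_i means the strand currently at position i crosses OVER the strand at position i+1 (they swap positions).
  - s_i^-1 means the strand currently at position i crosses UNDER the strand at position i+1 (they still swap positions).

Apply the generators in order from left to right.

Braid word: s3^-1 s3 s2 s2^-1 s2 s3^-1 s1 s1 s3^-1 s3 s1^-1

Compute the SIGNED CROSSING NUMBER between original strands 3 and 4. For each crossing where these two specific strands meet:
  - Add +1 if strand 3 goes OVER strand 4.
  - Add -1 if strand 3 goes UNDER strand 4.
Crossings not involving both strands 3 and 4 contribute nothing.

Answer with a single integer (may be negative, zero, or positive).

Gen 1: 3 under 4. Both 3&4? yes. Contrib: -1. Sum: -1
Gen 2: 4 over 3. Both 3&4? yes. Contrib: -1. Sum: -2
Gen 3: crossing 2x3. Both 3&4? no. Sum: -2
Gen 4: crossing 3x2. Both 3&4? no. Sum: -2
Gen 5: crossing 2x3. Both 3&4? no. Sum: -2
Gen 6: crossing 2x4. Both 3&4? no. Sum: -2
Gen 7: crossing 1x3. Both 3&4? no. Sum: -2
Gen 8: crossing 3x1. Both 3&4? no. Sum: -2
Gen 9: crossing 4x2. Both 3&4? no. Sum: -2
Gen 10: crossing 2x4. Both 3&4? no. Sum: -2
Gen 11: crossing 1x3. Both 3&4? no. Sum: -2

Answer: -2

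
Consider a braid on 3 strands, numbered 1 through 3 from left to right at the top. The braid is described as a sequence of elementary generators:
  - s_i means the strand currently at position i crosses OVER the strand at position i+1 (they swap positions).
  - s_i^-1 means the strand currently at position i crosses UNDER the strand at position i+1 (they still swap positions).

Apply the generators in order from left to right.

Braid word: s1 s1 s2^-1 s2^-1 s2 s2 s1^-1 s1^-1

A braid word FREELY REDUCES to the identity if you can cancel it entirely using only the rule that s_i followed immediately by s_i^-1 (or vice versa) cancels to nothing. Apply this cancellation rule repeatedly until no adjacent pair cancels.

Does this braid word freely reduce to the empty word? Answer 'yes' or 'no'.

Gen 1 (s1): push. Stack: [s1]
Gen 2 (s1): push. Stack: [s1 s1]
Gen 3 (s2^-1): push. Stack: [s1 s1 s2^-1]
Gen 4 (s2^-1): push. Stack: [s1 s1 s2^-1 s2^-1]
Gen 5 (s2): cancels prior s2^-1. Stack: [s1 s1 s2^-1]
Gen 6 (s2): cancels prior s2^-1. Stack: [s1 s1]
Gen 7 (s1^-1): cancels prior s1. Stack: [s1]
Gen 8 (s1^-1): cancels prior s1. Stack: []
Reduced word: (empty)

Answer: yes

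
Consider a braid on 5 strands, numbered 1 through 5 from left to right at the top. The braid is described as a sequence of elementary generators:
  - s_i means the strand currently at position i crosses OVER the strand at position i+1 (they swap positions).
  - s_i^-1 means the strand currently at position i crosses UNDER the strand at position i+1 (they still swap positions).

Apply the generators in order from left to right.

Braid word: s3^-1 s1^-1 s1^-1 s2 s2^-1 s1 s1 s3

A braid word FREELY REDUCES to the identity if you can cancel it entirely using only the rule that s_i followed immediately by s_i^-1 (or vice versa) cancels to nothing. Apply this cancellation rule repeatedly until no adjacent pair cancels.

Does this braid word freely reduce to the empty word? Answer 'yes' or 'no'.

Answer: yes

Derivation:
Gen 1 (s3^-1): push. Stack: [s3^-1]
Gen 2 (s1^-1): push. Stack: [s3^-1 s1^-1]
Gen 3 (s1^-1): push. Stack: [s3^-1 s1^-1 s1^-1]
Gen 4 (s2): push. Stack: [s3^-1 s1^-1 s1^-1 s2]
Gen 5 (s2^-1): cancels prior s2. Stack: [s3^-1 s1^-1 s1^-1]
Gen 6 (s1): cancels prior s1^-1. Stack: [s3^-1 s1^-1]
Gen 7 (s1): cancels prior s1^-1. Stack: [s3^-1]
Gen 8 (s3): cancels prior s3^-1. Stack: []
Reduced word: (empty)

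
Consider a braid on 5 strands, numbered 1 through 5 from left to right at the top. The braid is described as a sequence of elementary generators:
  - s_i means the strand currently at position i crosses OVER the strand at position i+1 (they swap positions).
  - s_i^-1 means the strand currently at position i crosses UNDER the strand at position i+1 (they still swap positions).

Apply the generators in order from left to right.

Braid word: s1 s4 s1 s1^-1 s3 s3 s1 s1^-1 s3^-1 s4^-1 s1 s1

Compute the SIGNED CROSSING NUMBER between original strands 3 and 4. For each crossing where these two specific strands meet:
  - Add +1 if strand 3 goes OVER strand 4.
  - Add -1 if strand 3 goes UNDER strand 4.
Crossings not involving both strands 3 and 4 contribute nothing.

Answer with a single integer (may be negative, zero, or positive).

Answer: -1

Derivation:
Gen 1: crossing 1x2. Both 3&4? no. Sum: 0
Gen 2: crossing 4x5. Both 3&4? no. Sum: 0
Gen 3: crossing 2x1. Both 3&4? no. Sum: 0
Gen 4: crossing 1x2. Both 3&4? no. Sum: 0
Gen 5: crossing 3x5. Both 3&4? no. Sum: 0
Gen 6: crossing 5x3. Both 3&4? no. Sum: 0
Gen 7: crossing 2x1. Both 3&4? no. Sum: 0
Gen 8: crossing 1x2. Both 3&4? no. Sum: 0
Gen 9: crossing 3x5. Both 3&4? no. Sum: 0
Gen 10: 3 under 4. Both 3&4? yes. Contrib: -1. Sum: -1
Gen 11: crossing 2x1. Both 3&4? no. Sum: -1
Gen 12: crossing 1x2. Both 3&4? no. Sum: -1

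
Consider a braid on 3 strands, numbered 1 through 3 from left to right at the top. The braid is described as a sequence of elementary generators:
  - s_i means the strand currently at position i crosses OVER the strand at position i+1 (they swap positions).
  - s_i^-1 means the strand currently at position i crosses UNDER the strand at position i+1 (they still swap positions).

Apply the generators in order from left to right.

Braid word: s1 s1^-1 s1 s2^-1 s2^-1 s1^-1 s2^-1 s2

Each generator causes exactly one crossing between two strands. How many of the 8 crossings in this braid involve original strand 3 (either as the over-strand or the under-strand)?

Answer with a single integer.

Answer: 4

Derivation:
Gen 1: crossing 1x2. Involves strand 3? no. Count so far: 0
Gen 2: crossing 2x1. Involves strand 3? no. Count so far: 0
Gen 3: crossing 1x2. Involves strand 3? no. Count so far: 0
Gen 4: crossing 1x3. Involves strand 3? yes. Count so far: 1
Gen 5: crossing 3x1. Involves strand 3? yes. Count so far: 2
Gen 6: crossing 2x1. Involves strand 3? no. Count so far: 2
Gen 7: crossing 2x3. Involves strand 3? yes. Count so far: 3
Gen 8: crossing 3x2. Involves strand 3? yes. Count so far: 4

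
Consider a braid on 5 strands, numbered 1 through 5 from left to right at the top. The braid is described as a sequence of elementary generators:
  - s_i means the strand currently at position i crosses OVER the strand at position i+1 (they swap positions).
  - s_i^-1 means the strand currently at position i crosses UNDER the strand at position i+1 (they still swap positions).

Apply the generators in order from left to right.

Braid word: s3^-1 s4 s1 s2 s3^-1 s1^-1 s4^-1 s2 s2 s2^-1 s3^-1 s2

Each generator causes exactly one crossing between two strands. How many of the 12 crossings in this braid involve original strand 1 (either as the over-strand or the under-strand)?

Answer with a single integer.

Answer: 4

Derivation:
Gen 1: crossing 3x4. Involves strand 1? no. Count so far: 0
Gen 2: crossing 3x5. Involves strand 1? no. Count so far: 0
Gen 3: crossing 1x2. Involves strand 1? yes. Count so far: 1
Gen 4: crossing 1x4. Involves strand 1? yes. Count so far: 2
Gen 5: crossing 1x5. Involves strand 1? yes. Count so far: 3
Gen 6: crossing 2x4. Involves strand 1? no. Count so far: 3
Gen 7: crossing 1x3. Involves strand 1? yes. Count so far: 4
Gen 8: crossing 2x5. Involves strand 1? no. Count so far: 4
Gen 9: crossing 5x2. Involves strand 1? no. Count so far: 4
Gen 10: crossing 2x5. Involves strand 1? no. Count so far: 4
Gen 11: crossing 2x3. Involves strand 1? no. Count so far: 4
Gen 12: crossing 5x3. Involves strand 1? no. Count so far: 4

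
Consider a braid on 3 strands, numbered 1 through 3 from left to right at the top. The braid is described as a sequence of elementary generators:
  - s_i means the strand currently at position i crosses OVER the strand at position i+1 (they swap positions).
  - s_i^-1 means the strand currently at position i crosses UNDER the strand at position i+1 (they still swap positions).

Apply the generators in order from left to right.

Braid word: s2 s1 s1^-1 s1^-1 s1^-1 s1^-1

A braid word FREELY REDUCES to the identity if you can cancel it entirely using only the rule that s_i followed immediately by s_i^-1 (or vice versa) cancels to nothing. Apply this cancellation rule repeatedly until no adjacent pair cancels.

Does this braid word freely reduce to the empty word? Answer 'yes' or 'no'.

Gen 1 (s2): push. Stack: [s2]
Gen 2 (s1): push. Stack: [s2 s1]
Gen 3 (s1^-1): cancels prior s1. Stack: [s2]
Gen 4 (s1^-1): push. Stack: [s2 s1^-1]
Gen 5 (s1^-1): push. Stack: [s2 s1^-1 s1^-1]
Gen 6 (s1^-1): push. Stack: [s2 s1^-1 s1^-1 s1^-1]
Reduced word: s2 s1^-1 s1^-1 s1^-1

Answer: no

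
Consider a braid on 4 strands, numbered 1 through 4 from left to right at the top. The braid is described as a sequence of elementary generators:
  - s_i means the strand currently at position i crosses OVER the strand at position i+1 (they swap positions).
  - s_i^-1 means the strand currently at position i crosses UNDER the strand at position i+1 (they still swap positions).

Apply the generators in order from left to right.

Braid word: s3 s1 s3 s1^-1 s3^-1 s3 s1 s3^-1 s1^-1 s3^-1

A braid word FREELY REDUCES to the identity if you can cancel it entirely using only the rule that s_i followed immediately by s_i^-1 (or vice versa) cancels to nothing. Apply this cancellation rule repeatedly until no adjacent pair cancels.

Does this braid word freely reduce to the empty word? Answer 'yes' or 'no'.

Gen 1 (s3): push. Stack: [s3]
Gen 2 (s1): push. Stack: [s3 s1]
Gen 3 (s3): push. Stack: [s3 s1 s3]
Gen 4 (s1^-1): push. Stack: [s3 s1 s3 s1^-1]
Gen 5 (s3^-1): push. Stack: [s3 s1 s3 s1^-1 s3^-1]
Gen 6 (s3): cancels prior s3^-1. Stack: [s3 s1 s3 s1^-1]
Gen 7 (s1): cancels prior s1^-1. Stack: [s3 s1 s3]
Gen 8 (s3^-1): cancels prior s3. Stack: [s3 s1]
Gen 9 (s1^-1): cancels prior s1. Stack: [s3]
Gen 10 (s3^-1): cancels prior s3. Stack: []
Reduced word: (empty)

Answer: yes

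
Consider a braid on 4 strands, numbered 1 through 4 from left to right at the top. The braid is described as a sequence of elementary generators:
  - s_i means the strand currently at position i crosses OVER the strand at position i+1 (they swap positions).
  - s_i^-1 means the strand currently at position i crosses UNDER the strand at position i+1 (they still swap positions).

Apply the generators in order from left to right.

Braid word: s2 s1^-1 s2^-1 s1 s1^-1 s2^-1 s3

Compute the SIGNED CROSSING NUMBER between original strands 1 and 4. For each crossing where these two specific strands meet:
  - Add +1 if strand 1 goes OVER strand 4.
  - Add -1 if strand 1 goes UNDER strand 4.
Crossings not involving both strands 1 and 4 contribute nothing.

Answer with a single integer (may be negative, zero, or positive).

Answer: 0

Derivation:
Gen 1: crossing 2x3. Both 1&4? no. Sum: 0
Gen 2: crossing 1x3. Both 1&4? no. Sum: 0
Gen 3: crossing 1x2. Both 1&4? no. Sum: 0
Gen 4: crossing 3x2. Both 1&4? no. Sum: 0
Gen 5: crossing 2x3. Both 1&4? no. Sum: 0
Gen 6: crossing 2x1. Both 1&4? no. Sum: 0
Gen 7: crossing 2x4. Both 1&4? no. Sum: 0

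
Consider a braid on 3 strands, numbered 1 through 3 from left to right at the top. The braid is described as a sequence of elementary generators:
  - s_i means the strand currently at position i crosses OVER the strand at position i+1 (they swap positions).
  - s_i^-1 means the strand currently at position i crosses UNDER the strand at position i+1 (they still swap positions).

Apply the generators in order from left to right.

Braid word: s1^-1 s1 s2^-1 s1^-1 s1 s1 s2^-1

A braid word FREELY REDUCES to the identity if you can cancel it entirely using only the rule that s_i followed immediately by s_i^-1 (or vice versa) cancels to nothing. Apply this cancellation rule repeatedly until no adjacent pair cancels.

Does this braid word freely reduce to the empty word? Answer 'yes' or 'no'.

Gen 1 (s1^-1): push. Stack: [s1^-1]
Gen 2 (s1): cancels prior s1^-1. Stack: []
Gen 3 (s2^-1): push. Stack: [s2^-1]
Gen 4 (s1^-1): push. Stack: [s2^-1 s1^-1]
Gen 5 (s1): cancels prior s1^-1. Stack: [s2^-1]
Gen 6 (s1): push. Stack: [s2^-1 s1]
Gen 7 (s2^-1): push. Stack: [s2^-1 s1 s2^-1]
Reduced word: s2^-1 s1 s2^-1

Answer: no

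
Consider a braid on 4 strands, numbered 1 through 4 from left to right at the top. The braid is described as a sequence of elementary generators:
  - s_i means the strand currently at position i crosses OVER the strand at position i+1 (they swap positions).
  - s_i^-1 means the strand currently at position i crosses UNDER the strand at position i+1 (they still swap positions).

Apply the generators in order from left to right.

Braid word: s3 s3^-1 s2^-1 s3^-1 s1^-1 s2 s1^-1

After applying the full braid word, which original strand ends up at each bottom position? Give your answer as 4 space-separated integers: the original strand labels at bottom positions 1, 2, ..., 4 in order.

Answer: 4 3 1 2

Derivation:
Gen 1 (s3): strand 3 crosses over strand 4. Perm now: [1 2 4 3]
Gen 2 (s3^-1): strand 4 crosses under strand 3. Perm now: [1 2 3 4]
Gen 3 (s2^-1): strand 2 crosses under strand 3. Perm now: [1 3 2 4]
Gen 4 (s3^-1): strand 2 crosses under strand 4. Perm now: [1 3 4 2]
Gen 5 (s1^-1): strand 1 crosses under strand 3. Perm now: [3 1 4 2]
Gen 6 (s2): strand 1 crosses over strand 4. Perm now: [3 4 1 2]
Gen 7 (s1^-1): strand 3 crosses under strand 4. Perm now: [4 3 1 2]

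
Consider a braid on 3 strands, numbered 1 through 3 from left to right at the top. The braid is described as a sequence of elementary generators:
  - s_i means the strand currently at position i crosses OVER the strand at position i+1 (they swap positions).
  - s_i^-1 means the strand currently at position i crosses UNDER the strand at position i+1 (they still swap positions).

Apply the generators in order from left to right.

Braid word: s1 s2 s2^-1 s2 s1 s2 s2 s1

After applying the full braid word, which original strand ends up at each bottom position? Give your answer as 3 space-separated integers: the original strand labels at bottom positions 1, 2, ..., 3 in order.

Answer: 2 3 1

Derivation:
Gen 1 (s1): strand 1 crosses over strand 2. Perm now: [2 1 3]
Gen 2 (s2): strand 1 crosses over strand 3. Perm now: [2 3 1]
Gen 3 (s2^-1): strand 3 crosses under strand 1. Perm now: [2 1 3]
Gen 4 (s2): strand 1 crosses over strand 3. Perm now: [2 3 1]
Gen 5 (s1): strand 2 crosses over strand 3. Perm now: [3 2 1]
Gen 6 (s2): strand 2 crosses over strand 1. Perm now: [3 1 2]
Gen 7 (s2): strand 1 crosses over strand 2. Perm now: [3 2 1]
Gen 8 (s1): strand 3 crosses over strand 2. Perm now: [2 3 1]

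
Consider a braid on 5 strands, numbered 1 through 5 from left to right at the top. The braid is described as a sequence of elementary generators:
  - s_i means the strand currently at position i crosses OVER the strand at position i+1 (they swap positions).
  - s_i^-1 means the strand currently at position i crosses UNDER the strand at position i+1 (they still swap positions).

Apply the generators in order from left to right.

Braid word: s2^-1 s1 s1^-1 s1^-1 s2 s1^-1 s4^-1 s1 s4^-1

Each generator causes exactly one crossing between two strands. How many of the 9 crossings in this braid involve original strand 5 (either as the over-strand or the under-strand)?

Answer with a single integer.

Gen 1: crossing 2x3. Involves strand 5? no. Count so far: 0
Gen 2: crossing 1x3. Involves strand 5? no. Count so far: 0
Gen 3: crossing 3x1. Involves strand 5? no. Count so far: 0
Gen 4: crossing 1x3. Involves strand 5? no. Count so far: 0
Gen 5: crossing 1x2. Involves strand 5? no. Count so far: 0
Gen 6: crossing 3x2. Involves strand 5? no. Count so far: 0
Gen 7: crossing 4x5. Involves strand 5? yes. Count so far: 1
Gen 8: crossing 2x3. Involves strand 5? no. Count so far: 1
Gen 9: crossing 5x4. Involves strand 5? yes. Count so far: 2

Answer: 2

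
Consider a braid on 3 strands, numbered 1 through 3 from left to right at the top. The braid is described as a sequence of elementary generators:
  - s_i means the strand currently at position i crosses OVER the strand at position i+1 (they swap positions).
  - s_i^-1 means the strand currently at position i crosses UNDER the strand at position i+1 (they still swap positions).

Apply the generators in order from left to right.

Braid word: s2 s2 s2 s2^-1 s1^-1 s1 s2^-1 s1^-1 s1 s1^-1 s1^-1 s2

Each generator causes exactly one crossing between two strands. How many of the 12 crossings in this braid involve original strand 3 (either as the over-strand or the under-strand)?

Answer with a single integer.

Answer: 10

Derivation:
Gen 1: crossing 2x3. Involves strand 3? yes. Count so far: 1
Gen 2: crossing 3x2. Involves strand 3? yes. Count so far: 2
Gen 3: crossing 2x3. Involves strand 3? yes. Count so far: 3
Gen 4: crossing 3x2. Involves strand 3? yes. Count so far: 4
Gen 5: crossing 1x2. Involves strand 3? no. Count so far: 4
Gen 6: crossing 2x1. Involves strand 3? no. Count so far: 4
Gen 7: crossing 2x3. Involves strand 3? yes. Count so far: 5
Gen 8: crossing 1x3. Involves strand 3? yes. Count so far: 6
Gen 9: crossing 3x1. Involves strand 3? yes. Count so far: 7
Gen 10: crossing 1x3. Involves strand 3? yes. Count so far: 8
Gen 11: crossing 3x1. Involves strand 3? yes. Count so far: 9
Gen 12: crossing 3x2. Involves strand 3? yes. Count so far: 10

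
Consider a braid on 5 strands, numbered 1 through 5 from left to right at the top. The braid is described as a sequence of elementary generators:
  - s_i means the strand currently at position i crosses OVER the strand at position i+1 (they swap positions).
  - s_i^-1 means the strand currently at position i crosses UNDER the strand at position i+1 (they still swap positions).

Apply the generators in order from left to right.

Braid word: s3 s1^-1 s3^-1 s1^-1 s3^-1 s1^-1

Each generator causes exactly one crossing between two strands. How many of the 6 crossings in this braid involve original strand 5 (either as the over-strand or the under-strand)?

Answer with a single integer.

Gen 1: crossing 3x4. Involves strand 5? no. Count so far: 0
Gen 2: crossing 1x2. Involves strand 5? no. Count so far: 0
Gen 3: crossing 4x3. Involves strand 5? no. Count so far: 0
Gen 4: crossing 2x1. Involves strand 5? no. Count so far: 0
Gen 5: crossing 3x4. Involves strand 5? no. Count so far: 0
Gen 6: crossing 1x2. Involves strand 5? no. Count so far: 0

Answer: 0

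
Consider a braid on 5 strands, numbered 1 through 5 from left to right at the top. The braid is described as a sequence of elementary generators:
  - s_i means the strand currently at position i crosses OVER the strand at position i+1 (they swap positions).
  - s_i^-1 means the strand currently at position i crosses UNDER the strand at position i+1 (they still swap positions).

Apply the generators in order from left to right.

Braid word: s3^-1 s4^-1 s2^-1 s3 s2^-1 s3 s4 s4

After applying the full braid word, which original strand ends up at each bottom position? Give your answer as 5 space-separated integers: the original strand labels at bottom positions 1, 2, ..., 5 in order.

Gen 1 (s3^-1): strand 3 crosses under strand 4. Perm now: [1 2 4 3 5]
Gen 2 (s4^-1): strand 3 crosses under strand 5. Perm now: [1 2 4 5 3]
Gen 3 (s2^-1): strand 2 crosses under strand 4. Perm now: [1 4 2 5 3]
Gen 4 (s3): strand 2 crosses over strand 5. Perm now: [1 4 5 2 3]
Gen 5 (s2^-1): strand 4 crosses under strand 5. Perm now: [1 5 4 2 3]
Gen 6 (s3): strand 4 crosses over strand 2. Perm now: [1 5 2 4 3]
Gen 7 (s4): strand 4 crosses over strand 3. Perm now: [1 5 2 3 4]
Gen 8 (s4): strand 3 crosses over strand 4. Perm now: [1 5 2 4 3]

Answer: 1 5 2 4 3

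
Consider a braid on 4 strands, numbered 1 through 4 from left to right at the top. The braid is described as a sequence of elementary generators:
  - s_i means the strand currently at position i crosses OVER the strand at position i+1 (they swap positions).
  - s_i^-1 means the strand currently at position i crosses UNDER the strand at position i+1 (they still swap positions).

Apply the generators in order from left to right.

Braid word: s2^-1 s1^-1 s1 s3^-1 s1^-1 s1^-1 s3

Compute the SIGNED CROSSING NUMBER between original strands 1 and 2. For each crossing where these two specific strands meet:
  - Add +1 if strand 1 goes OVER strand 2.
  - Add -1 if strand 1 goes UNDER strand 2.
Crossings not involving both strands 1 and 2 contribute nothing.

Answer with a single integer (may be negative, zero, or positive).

Answer: 0

Derivation:
Gen 1: crossing 2x3. Both 1&2? no. Sum: 0
Gen 2: crossing 1x3. Both 1&2? no. Sum: 0
Gen 3: crossing 3x1. Both 1&2? no. Sum: 0
Gen 4: crossing 2x4. Both 1&2? no. Sum: 0
Gen 5: crossing 1x3. Both 1&2? no. Sum: 0
Gen 6: crossing 3x1. Both 1&2? no. Sum: 0
Gen 7: crossing 4x2. Both 1&2? no. Sum: 0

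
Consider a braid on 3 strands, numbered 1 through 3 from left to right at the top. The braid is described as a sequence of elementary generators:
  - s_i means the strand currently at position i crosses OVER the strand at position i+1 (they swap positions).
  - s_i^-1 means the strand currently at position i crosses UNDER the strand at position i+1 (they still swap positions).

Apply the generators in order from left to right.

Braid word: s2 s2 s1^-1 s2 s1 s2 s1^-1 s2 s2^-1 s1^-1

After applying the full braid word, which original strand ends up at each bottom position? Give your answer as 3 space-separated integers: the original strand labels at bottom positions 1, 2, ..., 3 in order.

Gen 1 (s2): strand 2 crosses over strand 3. Perm now: [1 3 2]
Gen 2 (s2): strand 3 crosses over strand 2. Perm now: [1 2 3]
Gen 3 (s1^-1): strand 1 crosses under strand 2. Perm now: [2 1 3]
Gen 4 (s2): strand 1 crosses over strand 3. Perm now: [2 3 1]
Gen 5 (s1): strand 2 crosses over strand 3. Perm now: [3 2 1]
Gen 6 (s2): strand 2 crosses over strand 1. Perm now: [3 1 2]
Gen 7 (s1^-1): strand 3 crosses under strand 1. Perm now: [1 3 2]
Gen 8 (s2): strand 3 crosses over strand 2. Perm now: [1 2 3]
Gen 9 (s2^-1): strand 2 crosses under strand 3. Perm now: [1 3 2]
Gen 10 (s1^-1): strand 1 crosses under strand 3. Perm now: [3 1 2]

Answer: 3 1 2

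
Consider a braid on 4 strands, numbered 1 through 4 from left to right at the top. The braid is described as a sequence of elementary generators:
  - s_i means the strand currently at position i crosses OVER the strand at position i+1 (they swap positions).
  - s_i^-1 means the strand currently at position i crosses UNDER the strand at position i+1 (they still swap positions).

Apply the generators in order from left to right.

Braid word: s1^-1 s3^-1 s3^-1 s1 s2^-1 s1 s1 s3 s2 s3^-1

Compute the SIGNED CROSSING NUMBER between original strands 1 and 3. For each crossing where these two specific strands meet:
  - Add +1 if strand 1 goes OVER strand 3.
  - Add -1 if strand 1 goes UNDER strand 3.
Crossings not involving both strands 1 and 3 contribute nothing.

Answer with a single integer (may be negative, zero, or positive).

Answer: 0

Derivation:
Gen 1: crossing 1x2. Both 1&3? no. Sum: 0
Gen 2: crossing 3x4. Both 1&3? no. Sum: 0
Gen 3: crossing 4x3. Both 1&3? no. Sum: 0
Gen 4: crossing 2x1. Both 1&3? no. Sum: 0
Gen 5: crossing 2x3. Both 1&3? no. Sum: 0
Gen 6: 1 over 3. Both 1&3? yes. Contrib: +1. Sum: 1
Gen 7: 3 over 1. Both 1&3? yes. Contrib: -1. Sum: 0
Gen 8: crossing 2x4. Both 1&3? no. Sum: 0
Gen 9: crossing 3x4. Both 1&3? no. Sum: 0
Gen 10: crossing 3x2. Both 1&3? no. Sum: 0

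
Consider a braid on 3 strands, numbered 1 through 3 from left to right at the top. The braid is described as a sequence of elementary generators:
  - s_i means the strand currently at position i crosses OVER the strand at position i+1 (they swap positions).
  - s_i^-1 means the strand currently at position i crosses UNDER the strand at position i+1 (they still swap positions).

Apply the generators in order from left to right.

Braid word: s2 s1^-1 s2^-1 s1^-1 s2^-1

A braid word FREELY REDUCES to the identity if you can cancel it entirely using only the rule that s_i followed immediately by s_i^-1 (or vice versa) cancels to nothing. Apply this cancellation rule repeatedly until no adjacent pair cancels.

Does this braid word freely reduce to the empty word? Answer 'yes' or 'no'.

Gen 1 (s2): push. Stack: [s2]
Gen 2 (s1^-1): push. Stack: [s2 s1^-1]
Gen 3 (s2^-1): push. Stack: [s2 s1^-1 s2^-1]
Gen 4 (s1^-1): push. Stack: [s2 s1^-1 s2^-1 s1^-1]
Gen 5 (s2^-1): push. Stack: [s2 s1^-1 s2^-1 s1^-1 s2^-1]
Reduced word: s2 s1^-1 s2^-1 s1^-1 s2^-1

Answer: no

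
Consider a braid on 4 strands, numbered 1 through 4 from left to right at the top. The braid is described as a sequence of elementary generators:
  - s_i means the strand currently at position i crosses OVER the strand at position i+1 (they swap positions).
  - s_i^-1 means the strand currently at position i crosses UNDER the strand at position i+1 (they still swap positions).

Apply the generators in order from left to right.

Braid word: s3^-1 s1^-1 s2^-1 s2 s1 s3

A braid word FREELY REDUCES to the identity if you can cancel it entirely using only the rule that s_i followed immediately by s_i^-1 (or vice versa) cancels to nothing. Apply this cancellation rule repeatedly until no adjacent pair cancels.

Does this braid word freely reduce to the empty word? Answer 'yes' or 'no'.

Answer: yes

Derivation:
Gen 1 (s3^-1): push. Stack: [s3^-1]
Gen 2 (s1^-1): push. Stack: [s3^-1 s1^-1]
Gen 3 (s2^-1): push. Stack: [s3^-1 s1^-1 s2^-1]
Gen 4 (s2): cancels prior s2^-1. Stack: [s3^-1 s1^-1]
Gen 5 (s1): cancels prior s1^-1. Stack: [s3^-1]
Gen 6 (s3): cancels prior s3^-1. Stack: []
Reduced word: (empty)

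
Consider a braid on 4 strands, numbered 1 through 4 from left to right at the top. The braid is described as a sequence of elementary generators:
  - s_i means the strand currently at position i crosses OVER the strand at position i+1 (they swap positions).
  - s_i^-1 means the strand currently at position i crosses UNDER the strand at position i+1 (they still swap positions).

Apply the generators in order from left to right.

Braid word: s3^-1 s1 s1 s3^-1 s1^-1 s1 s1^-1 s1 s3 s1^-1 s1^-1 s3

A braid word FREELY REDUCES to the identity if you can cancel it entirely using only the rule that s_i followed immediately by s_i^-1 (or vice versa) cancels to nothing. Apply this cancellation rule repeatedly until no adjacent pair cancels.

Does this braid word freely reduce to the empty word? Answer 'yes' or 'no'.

Answer: yes

Derivation:
Gen 1 (s3^-1): push. Stack: [s3^-1]
Gen 2 (s1): push. Stack: [s3^-1 s1]
Gen 3 (s1): push. Stack: [s3^-1 s1 s1]
Gen 4 (s3^-1): push. Stack: [s3^-1 s1 s1 s3^-1]
Gen 5 (s1^-1): push. Stack: [s3^-1 s1 s1 s3^-1 s1^-1]
Gen 6 (s1): cancels prior s1^-1. Stack: [s3^-1 s1 s1 s3^-1]
Gen 7 (s1^-1): push. Stack: [s3^-1 s1 s1 s3^-1 s1^-1]
Gen 8 (s1): cancels prior s1^-1. Stack: [s3^-1 s1 s1 s3^-1]
Gen 9 (s3): cancels prior s3^-1. Stack: [s3^-1 s1 s1]
Gen 10 (s1^-1): cancels prior s1. Stack: [s3^-1 s1]
Gen 11 (s1^-1): cancels prior s1. Stack: [s3^-1]
Gen 12 (s3): cancels prior s3^-1. Stack: []
Reduced word: (empty)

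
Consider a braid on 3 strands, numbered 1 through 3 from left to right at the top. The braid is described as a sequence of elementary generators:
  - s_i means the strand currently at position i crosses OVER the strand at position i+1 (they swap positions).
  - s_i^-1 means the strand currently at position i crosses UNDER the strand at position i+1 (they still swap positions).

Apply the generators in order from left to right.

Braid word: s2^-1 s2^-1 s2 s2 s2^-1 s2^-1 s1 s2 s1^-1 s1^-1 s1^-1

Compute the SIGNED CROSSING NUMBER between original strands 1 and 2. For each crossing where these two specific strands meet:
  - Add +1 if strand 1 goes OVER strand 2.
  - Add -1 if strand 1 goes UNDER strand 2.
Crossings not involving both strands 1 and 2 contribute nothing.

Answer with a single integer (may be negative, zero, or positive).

Gen 1: crossing 2x3. Both 1&2? no. Sum: 0
Gen 2: crossing 3x2. Both 1&2? no. Sum: 0
Gen 3: crossing 2x3. Both 1&2? no. Sum: 0
Gen 4: crossing 3x2. Both 1&2? no. Sum: 0
Gen 5: crossing 2x3. Both 1&2? no. Sum: 0
Gen 6: crossing 3x2. Both 1&2? no. Sum: 0
Gen 7: 1 over 2. Both 1&2? yes. Contrib: +1. Sum: 1
Gen 8: crossing 1x3. Both 1&2? no. Sum: 1
Gen 9: crossing 2x3. Both 1&2? no. Sum: 1
Gen 10: crossing 3x2. Both 1&2? no. Sum: 1
Gen 11: crossing 2x3. Both 1&2? no. Sum: 1

Answer: 1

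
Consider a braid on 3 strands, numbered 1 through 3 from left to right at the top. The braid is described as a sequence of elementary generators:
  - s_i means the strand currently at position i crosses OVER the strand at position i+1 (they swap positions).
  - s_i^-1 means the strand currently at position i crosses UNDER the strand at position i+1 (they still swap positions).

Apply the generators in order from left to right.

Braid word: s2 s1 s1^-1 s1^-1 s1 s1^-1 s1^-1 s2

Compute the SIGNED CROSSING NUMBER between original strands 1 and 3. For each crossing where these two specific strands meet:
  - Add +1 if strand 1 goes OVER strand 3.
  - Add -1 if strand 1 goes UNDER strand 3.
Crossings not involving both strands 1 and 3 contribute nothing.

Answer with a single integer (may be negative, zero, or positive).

Answer: 0

Derivation:
Gen 1: crossing 2x3. Both 1&3? no. Sum: 0
Gen 2: 1 over 3. Both 1&3? yes. Contrib: +1. Sum: 1
Gen 3: 3 under 1. Both 1&3? yes. Contrib: +1. Sum: 2
Gen 4: 1 under 3. Both 1&3? yes. Contrib: -1. Sum: 1
Gen 5: 3 over 1. Both 1&3? yes. Contrib: -1. Sum: 0
Gen 6: 1 under 3. Both 1&3? yes. Contrib: -1. Sum: -1
Gen 7: 3 under 1. Both 1&3? yes. Contrib: +1. Sum: 0
Gen 8: crossing 3x2. Both 1&3? no. Sum: 0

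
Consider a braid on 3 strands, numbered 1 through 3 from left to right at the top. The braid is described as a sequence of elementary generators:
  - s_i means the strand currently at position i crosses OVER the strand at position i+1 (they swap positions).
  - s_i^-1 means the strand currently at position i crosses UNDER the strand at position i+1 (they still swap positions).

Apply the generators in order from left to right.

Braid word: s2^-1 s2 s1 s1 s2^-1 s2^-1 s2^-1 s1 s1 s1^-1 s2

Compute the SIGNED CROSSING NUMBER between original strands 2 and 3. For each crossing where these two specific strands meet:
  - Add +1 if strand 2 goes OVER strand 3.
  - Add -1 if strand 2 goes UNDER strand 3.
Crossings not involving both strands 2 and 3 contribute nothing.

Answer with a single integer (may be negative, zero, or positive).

Gen 1: 2 under 3. Both 2&3? yes. Contrib: -1. Sum: -1
Gen 2: 3 over 2. Both 2&3? yes. Contrib: -1. Sum: -2
Gen 3: crossing 1x2. Both 2&3? no. Sum: -2
Gen 4: crossing 2x1. Both 2&3? no. Sum: -2
Gen 5: 2 under 3. Both 2&3? yes. Contrib: -1. Sum: -3
Gen 6: 3 under 2. Both 2&3? yes. Contrib: +1. Sum: -2
Gen 7: 2 under 3. Both 2&3? yes. Contrib: -1. Sum: -3
Gen 8: crossing 1x3. Both 2&3? no. Sum: -3
Gen 9: crossing 3x1. Both 2&3? no. Sum: -3
Gen 10: crossing 1x3. Both 2&3? no. Sum: -3
Gen 11: crossing 1x2. Both 2&3? no. Sum: -3

Answer: -3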